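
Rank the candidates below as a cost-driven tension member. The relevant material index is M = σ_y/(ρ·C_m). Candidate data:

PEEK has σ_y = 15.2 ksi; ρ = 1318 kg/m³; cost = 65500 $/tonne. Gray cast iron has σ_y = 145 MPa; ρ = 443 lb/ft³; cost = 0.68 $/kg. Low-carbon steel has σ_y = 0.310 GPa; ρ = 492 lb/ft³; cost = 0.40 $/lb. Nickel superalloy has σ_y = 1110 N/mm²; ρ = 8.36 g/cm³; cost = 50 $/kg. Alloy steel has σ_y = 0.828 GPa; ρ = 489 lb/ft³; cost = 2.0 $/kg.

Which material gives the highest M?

Normalizing units and computing the index:
  PEEK: σ_y = 104.8 MPa, ρ = 1318 kg/m³, cost = 65.50 $/kg
  gray cast iron: σ_y = 145.0 MPa, ρ = 7096 kg/m³, cost = 0.6800 $/kg
  low-carbon steel: σ_y = 310.0 MPa, ρ = 7881 kg/m³, cost = 0.8818 $/kg
  nickel superalloy: σ_y = 1110 MPa, ρ = 8360 kg/m³, cost = 50.00 $/kg
  alloy steel: σ_y = 828.0 MPa, ρ = 7833 kg/m³, cost = 2.000 $/kg
  alloy steel: M = 52.9 kN·m per $
  low-carbon steel: M = 44.6 kN·m per $
  gray cast iron: M = 30.0 kN·m per $
  nickel superalloy: M = 2.66 kN·m per $
  PEEK: M = 1.21 kN·m per $
Alloy steel ranks first.

alloy steel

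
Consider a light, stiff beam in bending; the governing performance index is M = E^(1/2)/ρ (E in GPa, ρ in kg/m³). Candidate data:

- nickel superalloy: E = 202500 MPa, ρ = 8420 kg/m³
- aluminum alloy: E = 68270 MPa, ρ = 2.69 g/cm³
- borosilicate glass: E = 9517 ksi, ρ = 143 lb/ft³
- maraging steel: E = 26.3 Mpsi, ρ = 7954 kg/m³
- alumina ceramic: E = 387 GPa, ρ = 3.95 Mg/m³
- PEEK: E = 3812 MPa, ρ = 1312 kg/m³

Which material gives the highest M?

In SI units:
  nickel superalloy: E = 202.5 GPa, ρ = 8420 kg/m³
  aluminum alloy: E = 68.27 GPa, ρ = 2690 kg/m³
  borosilicate glass: E = 65.62 GPa, ρ = 2291 kg/m³
  maraging steel: E = 181.3 GPa, ρ = 7954 kg/m³
  alumina ceramic: E = 387.0 GPa, ρ = 3950 kg/m³
  PEEK: E = 3.812 GPa, ρ = 1312 kg/m³
  alumina ceramic: M = 4.98×10⁻³
  borosilicate glass: M = 3.54×10⁻³
  aluminum alloy: M = 3.07×10⁻³
  maraging steel: M = 1.69×10⁻³
  nickel superalloy: M = 1.69×10⁻³
  PEEK: M = 1.49×10⁻³
Highest index: alumina ceramic.

alumina ceramic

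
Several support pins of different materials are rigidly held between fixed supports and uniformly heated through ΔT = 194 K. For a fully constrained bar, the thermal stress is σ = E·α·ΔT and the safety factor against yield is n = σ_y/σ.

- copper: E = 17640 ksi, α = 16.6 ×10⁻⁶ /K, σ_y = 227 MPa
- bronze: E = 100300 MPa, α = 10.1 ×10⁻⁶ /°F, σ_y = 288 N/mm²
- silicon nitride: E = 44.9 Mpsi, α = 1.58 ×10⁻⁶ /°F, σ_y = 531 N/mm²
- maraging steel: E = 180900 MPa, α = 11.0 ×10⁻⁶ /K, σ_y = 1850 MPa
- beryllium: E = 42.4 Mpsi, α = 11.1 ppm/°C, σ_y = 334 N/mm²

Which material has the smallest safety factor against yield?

beryllium

Per material, after unit conversion:
  copper: E = 121.6, α = 16.6, σ_y = 227.0 → σ = 392 MPa, n = 0.580
  bronze: E = 100.3, α = 18.2, σ_y = 288.0 → σ = 354 MPa, n = 0.814
  silicon nitride: E = 309.6, α = 2.84, σ_y = 531.0 → σ = 171 MPa, n = 3.11
  maraging steel: E = 180.9, α = 11.0, σ_y = 1850 → σ = 386 MPa, n = 4.79
  beryllium: E = 292.3, α = 11.1, σ_y = 334.0 → σ = 630 MPa, n = 0.531
Beryllium has the lowest safety factor, n = 0.531.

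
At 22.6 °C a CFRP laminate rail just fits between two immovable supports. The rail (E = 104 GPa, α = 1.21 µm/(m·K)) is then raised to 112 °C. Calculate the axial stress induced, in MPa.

11.3 MPa

ΔT = 89.40 K. Constrained thermal stress σ = E·α·ΔT = 104.0×10³ MPa × 1.21×10⁻⁶ × 89.40 = 11.3 MPa (compressive).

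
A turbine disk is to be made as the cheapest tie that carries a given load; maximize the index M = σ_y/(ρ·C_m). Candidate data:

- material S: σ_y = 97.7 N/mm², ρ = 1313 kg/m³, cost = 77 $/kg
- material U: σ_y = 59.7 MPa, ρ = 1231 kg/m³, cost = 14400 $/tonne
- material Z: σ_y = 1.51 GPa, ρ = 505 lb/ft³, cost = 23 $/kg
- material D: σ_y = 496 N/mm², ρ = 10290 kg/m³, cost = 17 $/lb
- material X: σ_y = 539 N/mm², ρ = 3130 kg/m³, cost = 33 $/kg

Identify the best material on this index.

After converting to SI:
  material S: σ_y = 97.70 MPa, ρ = 1313 kg/m³, cost = 77.00 $/kg
  material U: σ_y = 59.70 MPa, ρ = 1231 kg/m³, cost = 14.40 $/kg
  material Z: σ_y = 1510 MPa, ρ = 8089 kg/m³, cost = 23.00 $/kg
  material D: σ_y = 496.0 MPa, ρ = 10290 kg/m³, cost = 37.48 $/kg
  material X: σ_y = 539.0 MPa, ρ = 3130 kg/m³, cost = 33.00 $/kg
  material Z: M = 8.12 kN·m per $
  material X: M = 5.22 kN·m per $
  material U: M = 3.37 kN·m per $
  material D: M = 1.29 kN·m per $
  material S: M = 0.966 kN·m per $
Material Z has the largest M.

material Z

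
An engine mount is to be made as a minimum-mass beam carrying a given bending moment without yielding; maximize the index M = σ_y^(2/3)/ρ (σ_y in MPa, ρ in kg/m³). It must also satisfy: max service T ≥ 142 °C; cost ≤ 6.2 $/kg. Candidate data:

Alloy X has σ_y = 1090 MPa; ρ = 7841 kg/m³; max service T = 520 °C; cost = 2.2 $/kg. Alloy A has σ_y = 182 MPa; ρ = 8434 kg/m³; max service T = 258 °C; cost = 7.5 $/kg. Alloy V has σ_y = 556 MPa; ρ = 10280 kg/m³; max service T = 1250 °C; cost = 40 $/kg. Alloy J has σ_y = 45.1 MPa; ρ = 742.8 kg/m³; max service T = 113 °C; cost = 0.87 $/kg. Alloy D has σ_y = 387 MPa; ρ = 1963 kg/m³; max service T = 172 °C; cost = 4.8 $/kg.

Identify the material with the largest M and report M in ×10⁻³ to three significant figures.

alloy D, M = 27.1×10⁻³

Screen on constraints: max service T ≥ 142 °C; cost ≤ 6.2 $/kg. Survivors: alloy X, alloy D.
Evaluate M for each candidate:
  alloy D: M = 27.1×10⁻³
  alloy X: M = 13.5×10⁻³
The maximum is for alloy D.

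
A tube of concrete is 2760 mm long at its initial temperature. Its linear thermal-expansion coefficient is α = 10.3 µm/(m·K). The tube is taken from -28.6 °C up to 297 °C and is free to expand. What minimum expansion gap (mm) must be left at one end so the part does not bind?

9.26 mm

ΔT = 297 − (-28.6) = 325.6 K.
ΔL = α·L₀·ΔT = 10.3×10⁻⁶ × 2760 mm × 325.6 K = 9.26 mm.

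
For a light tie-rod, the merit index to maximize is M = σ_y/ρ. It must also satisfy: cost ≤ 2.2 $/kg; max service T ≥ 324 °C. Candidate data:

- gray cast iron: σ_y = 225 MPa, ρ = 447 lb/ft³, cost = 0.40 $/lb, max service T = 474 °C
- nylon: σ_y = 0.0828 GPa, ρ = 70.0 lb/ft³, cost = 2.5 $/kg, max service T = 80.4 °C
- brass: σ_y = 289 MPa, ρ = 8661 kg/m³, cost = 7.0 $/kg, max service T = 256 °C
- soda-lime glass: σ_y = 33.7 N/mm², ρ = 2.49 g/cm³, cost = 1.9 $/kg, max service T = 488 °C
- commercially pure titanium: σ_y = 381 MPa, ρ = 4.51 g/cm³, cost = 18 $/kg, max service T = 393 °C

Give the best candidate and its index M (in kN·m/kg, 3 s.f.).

Screen on constraints: cost ≤ 2.2 $/kg; max service T ≥ 324 °C. Survivors: gray cast iron, soda-lime glass.
After converting to SI:
  gray cast iron: σ_y = 225.0 MPa, ρ = 7160 kg/m³
  soda-lime glass: σ_y = 33.70 MPa, ρ = 2490 kg/m³
  gray cast iron: M = 31.4 kN·m/kg
  soda-lime glass: M = 13.5 kN·m/kg
Highest index: gray cast iron.

gray cast iron, M = 31.4 kN·m/kg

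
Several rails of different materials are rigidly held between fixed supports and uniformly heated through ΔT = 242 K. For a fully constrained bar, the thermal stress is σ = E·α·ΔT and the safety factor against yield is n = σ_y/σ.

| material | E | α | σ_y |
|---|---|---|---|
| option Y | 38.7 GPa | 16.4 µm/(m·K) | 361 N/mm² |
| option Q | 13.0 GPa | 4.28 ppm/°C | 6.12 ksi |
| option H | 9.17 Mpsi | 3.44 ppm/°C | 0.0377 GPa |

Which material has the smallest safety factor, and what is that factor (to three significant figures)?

Per material, after unit conversion:
  option Y: E = 38.70, α = 16.4, σ_y = 361.0 → σ = 154 MPa, n = 2.35
  option Q: E = 13.00, α = 4.28, σ_y = 42.20 → σ = 13.5 MPa, n = 3.13
  option H: E = 63.22, α = 3.44, σ_y = 37.70 → σ = 52.6 MPa, n = 0.716
Option H has the lowest safety factor, n = 0.716.

option H, n = 0.716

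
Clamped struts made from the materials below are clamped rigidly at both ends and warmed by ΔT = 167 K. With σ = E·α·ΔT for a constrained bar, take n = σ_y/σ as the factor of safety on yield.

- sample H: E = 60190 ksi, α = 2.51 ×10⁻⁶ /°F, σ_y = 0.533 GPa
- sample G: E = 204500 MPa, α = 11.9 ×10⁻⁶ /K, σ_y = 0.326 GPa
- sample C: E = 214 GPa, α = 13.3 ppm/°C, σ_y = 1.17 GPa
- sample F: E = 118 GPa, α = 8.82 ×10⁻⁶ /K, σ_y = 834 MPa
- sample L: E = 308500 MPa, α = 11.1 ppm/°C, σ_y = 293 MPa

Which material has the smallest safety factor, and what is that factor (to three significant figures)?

Converting E to GPa, α to ×10⁻⁶/K, σ_y to MPa, then σ and n for each:
  sample H: E = 415.0, α = 4.52, σ_y = 533.0 → σ = 313 MPa, n = 1.70
  sample G: E = 204.5, α = 11.9, σ_y = 326.0 → σ = 406 MPa, n = 0.802
  sample C: E = 214.0, α = 13.3, σ_y = 1170 → σ = 475 MPa, n = 2.46
  sample F: E = 118.0, α = 8.82, σ_y = 834.0 → σ = 174 MPa, n = 4.80
  sample L: E = 308.5, α = 11.1, σ_y = 293.0 → σ = 572 MPa, n = 0.512
The minimum is sample L at n = 0.512.

sample L, n = 0.512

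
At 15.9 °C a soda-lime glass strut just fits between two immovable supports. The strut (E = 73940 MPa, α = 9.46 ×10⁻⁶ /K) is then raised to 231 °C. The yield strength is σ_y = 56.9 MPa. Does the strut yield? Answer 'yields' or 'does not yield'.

E = 73940 MPa = 73.94 GPa.
ΔT = 215.1 K. Constrained thermal stress σ = E·α·ΔT = 73.94×10³ MPa × 9.46×10⁻⁶ × 215.1 = 150 MPa (compressive).
Compare to σ_y = 56.9 MPa: σ ≥ σ_y, so it yields.

yields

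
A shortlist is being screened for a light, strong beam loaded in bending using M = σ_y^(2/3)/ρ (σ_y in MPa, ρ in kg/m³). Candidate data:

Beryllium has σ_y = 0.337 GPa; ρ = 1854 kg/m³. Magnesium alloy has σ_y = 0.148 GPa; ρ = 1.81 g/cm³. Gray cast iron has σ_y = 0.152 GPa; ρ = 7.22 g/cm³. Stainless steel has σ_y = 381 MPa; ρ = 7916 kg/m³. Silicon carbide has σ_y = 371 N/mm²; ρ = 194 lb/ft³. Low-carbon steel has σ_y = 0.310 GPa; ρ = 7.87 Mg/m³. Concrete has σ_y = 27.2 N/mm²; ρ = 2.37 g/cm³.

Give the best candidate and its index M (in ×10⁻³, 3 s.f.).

beryllium, M = 26.1×10⁻³

In SI units:
  beryllium: σ_y = 337.0 MPa, ρ = 1854 kg/m³
  magnesium alloy: σ_y = 148.0 MPa, ρ = 1810 kg/m³
  gray cast iron: σ_y = 152.0 MPa, ρ = 7220 kg/m³
  stainless steel: σ_y = 381.0 MPa, ρ = 7916 kg/m³
  silicon carbide: σ_y = 371.0 MPa, ρ = 3108 kg/m³
  low-carbon steel: σ_y = 310.0 MPa, ρ = 7870 kg/m³
  concrete: σ_y = 27.20 MPa, ρ = 2370 kg/m³
  beryllium: M = 26.1×10⁻³
  silicon carbide: M = 16.6×10⁻³
  magnesium alloy: M = 15.5×10⁻³
  stainless steel: M = 6.64×10⁻³
  low-carbon steel: M = 5.82×10⁻³
  gray cast iron: M = 3.94×10⁻³
  concrete: M = 3.82×10⁻³
The maximum is for beryllium.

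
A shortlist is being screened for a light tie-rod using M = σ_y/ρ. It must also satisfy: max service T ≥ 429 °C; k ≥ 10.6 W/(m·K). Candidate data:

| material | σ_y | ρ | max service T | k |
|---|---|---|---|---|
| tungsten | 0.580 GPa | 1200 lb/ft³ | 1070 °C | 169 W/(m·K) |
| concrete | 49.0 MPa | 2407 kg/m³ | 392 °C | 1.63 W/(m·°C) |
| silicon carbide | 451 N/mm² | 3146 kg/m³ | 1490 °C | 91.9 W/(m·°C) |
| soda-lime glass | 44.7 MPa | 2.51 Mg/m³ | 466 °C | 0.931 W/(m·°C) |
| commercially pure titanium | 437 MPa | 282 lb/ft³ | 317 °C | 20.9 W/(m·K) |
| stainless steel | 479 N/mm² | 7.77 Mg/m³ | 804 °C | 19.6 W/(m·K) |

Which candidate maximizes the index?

Screen on constraints: max service T ≥ 429 °C; k ≥ 10.6 W/(m·K). Survivors: tungsten, silicon carbide, stainless steel.
After converting to SI:
  tungsten: σ_y = 580.0 MPa, ρ = 19220 kg/m³
  silicon carbide: σ_y = 451.0 MPa, ρ = 3146 kg/m³
  stainless steel: σ_y = 479.0 MPa, ρ = 7770 kg/m³
  silicon carbide: M = 143 kN·m/kg
  stainless steel: M = 61.6 kN·m/kg
  tungsten: M = 30.2 kN·m/kg
The maximum is for silicon carbide.

silicon carbide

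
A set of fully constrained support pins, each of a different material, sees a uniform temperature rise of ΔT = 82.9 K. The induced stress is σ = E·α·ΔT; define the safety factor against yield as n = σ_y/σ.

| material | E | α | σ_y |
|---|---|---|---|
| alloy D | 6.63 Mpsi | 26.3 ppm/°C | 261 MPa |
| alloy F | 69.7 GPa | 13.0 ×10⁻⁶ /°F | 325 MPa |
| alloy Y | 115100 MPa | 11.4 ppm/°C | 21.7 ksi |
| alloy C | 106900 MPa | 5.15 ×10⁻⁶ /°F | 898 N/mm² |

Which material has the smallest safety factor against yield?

Converting E to GPa, α to ×10⁻⁶/K, σ_y to MPa, then σ and n for each:
  alloy D: E = 45.71, α = 26.3, σ_y = 261.0 → σ = 99.7 MPa, n = 2.62
  alloy F: E = 69.70, α = 23.4, σ_y = 325.0 → σ = 135 MPa, n = 2.40
  alloy Y: E = 115.1, α = 11.4, σ_y = 149.6 → σ = 109 MPa, n = 1.38
  alloy C: E = 106.9, α = 9.27, σ_y = 898.0 → σ = 82.2 MPa, n = 10.9
Alloy Y has the lowest safety factor, n = 1.38.

alloy Y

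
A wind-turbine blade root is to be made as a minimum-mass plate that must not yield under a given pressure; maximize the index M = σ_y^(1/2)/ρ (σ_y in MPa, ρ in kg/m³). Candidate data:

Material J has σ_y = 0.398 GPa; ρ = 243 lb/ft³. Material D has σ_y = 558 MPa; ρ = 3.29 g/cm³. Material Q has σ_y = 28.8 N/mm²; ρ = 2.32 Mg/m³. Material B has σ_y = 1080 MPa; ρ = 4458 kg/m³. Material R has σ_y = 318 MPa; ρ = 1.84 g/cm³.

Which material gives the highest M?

material R

Convert each candidate to consistent units, then evaluate M:
  material J: σ_y = 398.0 MPa, ρ = 3892 kg/m³
  material D: σ_y = 558.0 MPa, ρ = 3290 kg/m³
  material Q: σ_y = 28.80 MPa, ρ = 2320 kg/m³
  material B: σ_y = 1080 MPa, ρ = 4458 kg/m³
  material R: σ_y = 318.0 MPa, ρ = 1840 kg/m³
  material R: M = 9.69×10⁻³
  material B: M = 7.37×10⁻³
  material D: M = 7.18×10⁻³
  material J: M = 5.13×10⁻³
  material Q: M = 2.31×10⁻³
Highest index: material R.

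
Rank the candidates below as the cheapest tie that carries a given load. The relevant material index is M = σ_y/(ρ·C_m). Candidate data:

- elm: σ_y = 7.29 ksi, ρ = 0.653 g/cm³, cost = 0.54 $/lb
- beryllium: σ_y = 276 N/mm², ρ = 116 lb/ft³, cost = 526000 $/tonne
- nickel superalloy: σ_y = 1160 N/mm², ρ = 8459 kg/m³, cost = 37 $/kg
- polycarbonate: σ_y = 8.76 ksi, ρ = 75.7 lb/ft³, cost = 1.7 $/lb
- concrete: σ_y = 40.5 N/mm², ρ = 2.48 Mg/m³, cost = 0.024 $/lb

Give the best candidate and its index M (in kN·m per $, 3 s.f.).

concrete, M = 309 kN·m per $

Putting every candidate on a common basis:
  elm: σ_y = 50.26 MPa, ρ = 653.0 kg/m³, cost = 1.190 $/kg
  beryllium: σ_y = 276.0 MPa, ρ = 1858 kg/m³, cost = 526.0 $/kg
  nickel superalloy: σ_y = 1160 MPa, ρ = 8459 kg/m³, cost = 37.00 $/kg
  polycarbonate: σ_y = 60.40 MPa, ρ = 1213 kg/m³, cost = 3.748 $/kg
  concrete: σ_y = 40.50 MPa, ρ = 2480 kg/m³, cost = 0.05291 $/kg
  concrete: M = 309 kN·m per $
  elm: M = 64.7 kN·m per $
  polycarbonate: M = 13.3 kN·m per $
  nickel superalloy: M = 3.71 kN·m per $
  beryllium: M = 0.282 kN·m per $
Highest index: concrete.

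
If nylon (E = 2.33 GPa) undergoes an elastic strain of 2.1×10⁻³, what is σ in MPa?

σ = E·ε = 2330 MPa × 2.1×10⁻³ = 4.89 MPa.

4.89 MPa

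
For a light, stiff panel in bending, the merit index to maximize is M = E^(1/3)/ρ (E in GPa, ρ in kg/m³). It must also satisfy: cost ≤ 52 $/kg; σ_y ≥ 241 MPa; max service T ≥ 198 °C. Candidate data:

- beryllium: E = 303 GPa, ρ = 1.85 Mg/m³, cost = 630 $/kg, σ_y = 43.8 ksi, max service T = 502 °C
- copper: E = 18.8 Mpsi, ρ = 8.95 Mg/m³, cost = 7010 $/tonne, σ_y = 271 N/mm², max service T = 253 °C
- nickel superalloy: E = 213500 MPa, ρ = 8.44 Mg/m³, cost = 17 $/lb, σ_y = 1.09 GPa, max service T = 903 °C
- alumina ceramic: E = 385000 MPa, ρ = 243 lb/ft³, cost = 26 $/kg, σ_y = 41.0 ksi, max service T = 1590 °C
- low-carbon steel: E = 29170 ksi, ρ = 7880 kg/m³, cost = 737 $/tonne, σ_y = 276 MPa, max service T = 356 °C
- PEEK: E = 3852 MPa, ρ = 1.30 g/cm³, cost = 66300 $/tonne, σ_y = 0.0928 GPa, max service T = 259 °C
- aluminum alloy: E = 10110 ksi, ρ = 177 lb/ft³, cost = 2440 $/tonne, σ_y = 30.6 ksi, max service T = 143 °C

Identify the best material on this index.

alumina ceramic

Screen on constraints: cost ≤ 52 $/kg; σ_y ≥ 241 MPa; max service T ≥ 198 °C. Survivors: copper, nickel superalloy, alumina ceramic, low-carbon steel.
Convert each candidate to consistent units, then evaluate M:
  copper: E = 129.6 GPa, ρ = 8950 kg/m³
  nickel superalloy: E = 213.5 GPa, ρ = 8440 kg/m³
  alumina ceramic: E = 385.0 GPa, ρ = 3892 kg/m³
  low-carbon steel: E = 201.1 GPa, ρ = 7880 kg/m³
  alumina ceramic: M = 1.87×10⁻³
  low-carbon steel: M = 0.744×10⁻³
  nickel superalloy: M = 0.708×10⁻³
  copper: M = 0.565×10⁻³
Alumina ceramic ranks first.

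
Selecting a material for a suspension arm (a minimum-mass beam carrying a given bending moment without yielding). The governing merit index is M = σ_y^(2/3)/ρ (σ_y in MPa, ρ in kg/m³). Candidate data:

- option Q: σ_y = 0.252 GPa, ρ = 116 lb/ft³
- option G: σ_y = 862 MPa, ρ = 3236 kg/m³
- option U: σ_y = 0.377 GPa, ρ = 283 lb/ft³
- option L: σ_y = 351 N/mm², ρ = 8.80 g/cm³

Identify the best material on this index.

option G

In SI units:
  option Q: σ_y = 252.0 MPa, ρ = 1858 kg/m³
  option G: σ_y = 862.0 MPa, ρ = 3236 kg/m³
  option U: σ_y = 377.0 MPa, ρ = 4533 kg/m³
  option L: σ_y = 351.0 MPa, ρ = 8800 kg/m³
  option G: M = 28.0×10⁻³
  option Q: M = 21.5×10⁻³
  option U: M = 11.5×10⁻³
  option L: M = 5.65×10⁻³
The maximum is for option G.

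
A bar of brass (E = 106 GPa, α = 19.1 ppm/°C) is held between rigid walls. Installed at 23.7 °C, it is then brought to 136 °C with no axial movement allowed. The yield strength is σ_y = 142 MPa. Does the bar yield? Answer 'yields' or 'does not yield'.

ΔT = 112.3 K. Constrained thermal stress σ = E·α·ΔT = 106.0×10³ MPa × 19.1×10⁻⁶ × 112.3 = 227 MPa (compressive).
Compare to σ_y = 142 MPa: σ ≥ σ_y, so it yields.

yields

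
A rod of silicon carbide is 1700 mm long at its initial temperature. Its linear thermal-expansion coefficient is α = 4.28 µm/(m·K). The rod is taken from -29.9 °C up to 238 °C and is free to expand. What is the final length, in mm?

1701.9 mm

ΔT = 238 − (-29.9) = 267.9 K.
ΔL = α·L₀·ΔT = 4.28×10⁻⁶ × 1700 mm × 267.9 K = 1.95 mm.
L = L₀ + ΔL = 1700 + 1.95 = 1701.9 mm.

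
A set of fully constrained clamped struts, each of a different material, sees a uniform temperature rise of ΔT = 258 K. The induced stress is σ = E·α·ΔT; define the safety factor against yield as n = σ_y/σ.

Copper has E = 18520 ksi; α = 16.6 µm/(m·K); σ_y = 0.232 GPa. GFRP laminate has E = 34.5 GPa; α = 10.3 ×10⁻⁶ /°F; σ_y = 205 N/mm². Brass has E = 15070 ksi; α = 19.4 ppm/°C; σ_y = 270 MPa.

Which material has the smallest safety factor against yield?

copper

In consistent units (E in GPa, α in ×10⁻⁶/K, σ_y in MPa):
  copper: E = 127.7, α = 16.6, σ_y = 232.0 → σ = 547 MPa, n = 0.424
  GFRP laminate: E = 34.50, α = 18.5, σ_y = 205.0 → σ = 165 MPa, n = 1.24
  brass: E = 103.9, α = 19.4, σ_y = 270.0 → σ = 520 MPa, n = 0.519
The minimum is copper at n = 0.424.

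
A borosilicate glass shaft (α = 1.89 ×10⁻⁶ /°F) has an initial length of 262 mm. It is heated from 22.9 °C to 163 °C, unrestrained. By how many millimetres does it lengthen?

Convert α: 1.89×10⁻⁶/°F × (9/5) = 3.40×10⁻⁶/K.
ΔT = 163 − 22.9 = 140.1 K.
ΔL = α·L₀·ΔT = 3.40×10⁻⁶ × 262 mm × 140.1 K = 0.125 mm.

0.125 mm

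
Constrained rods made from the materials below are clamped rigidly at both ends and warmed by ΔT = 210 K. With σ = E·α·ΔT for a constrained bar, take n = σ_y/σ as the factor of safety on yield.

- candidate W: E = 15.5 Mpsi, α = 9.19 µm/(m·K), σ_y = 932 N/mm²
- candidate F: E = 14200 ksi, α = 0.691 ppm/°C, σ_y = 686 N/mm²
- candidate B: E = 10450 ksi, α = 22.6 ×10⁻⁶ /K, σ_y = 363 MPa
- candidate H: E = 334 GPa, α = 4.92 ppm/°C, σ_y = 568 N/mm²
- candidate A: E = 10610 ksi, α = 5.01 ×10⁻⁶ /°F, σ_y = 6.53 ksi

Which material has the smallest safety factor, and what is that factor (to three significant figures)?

Per material, after unit conversion:
  candidate W: E = 106.9, α = 9.19, σ_y = 932.0 → σ = 206 MPa, n = 4.52
  candidate F: E = 97.91, α = 0.691, σ_y = 686.0 → σ = 14.2 MPa, n = 48.3
  candidate B: E = 72.05, α = 22.6, σ_y = 363.0 → σ = 342 MPa, n = 1.06
  candidate H: E = 334.0, α = 4.92, σ_y = 568.0 → σ = 345 MPa, n = 1.65
  candidate A: E = 73.15, α = 9.02, σ_y = 45.02 → σ = 139 MPa, n = 0.325
The minimum is candidate A at n = 0.325.

candidate A, n = 0.325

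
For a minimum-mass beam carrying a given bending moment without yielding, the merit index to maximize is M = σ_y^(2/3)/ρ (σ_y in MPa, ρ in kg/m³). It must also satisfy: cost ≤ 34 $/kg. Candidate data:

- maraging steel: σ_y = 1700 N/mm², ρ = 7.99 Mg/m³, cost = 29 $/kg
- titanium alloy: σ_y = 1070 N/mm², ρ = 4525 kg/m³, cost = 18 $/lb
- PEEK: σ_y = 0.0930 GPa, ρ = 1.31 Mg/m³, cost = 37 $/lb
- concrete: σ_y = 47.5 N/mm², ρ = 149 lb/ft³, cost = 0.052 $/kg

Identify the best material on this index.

Screen on constraints: cost ≤ 34 $/kg. Survivors: maraging steel, concrete.
In SI units:
  maraging steel: σ_y = 1700 MPa, ρ = 7990 kg/m³
  concrete: σ_y = 47.50 MPa, ρ = 2387 kg/m³
  maraging steel: M = 17.8×10⁻³
  concrete: M = 5.50×10⁻³
Maraging steel has the largest M.

maraging steel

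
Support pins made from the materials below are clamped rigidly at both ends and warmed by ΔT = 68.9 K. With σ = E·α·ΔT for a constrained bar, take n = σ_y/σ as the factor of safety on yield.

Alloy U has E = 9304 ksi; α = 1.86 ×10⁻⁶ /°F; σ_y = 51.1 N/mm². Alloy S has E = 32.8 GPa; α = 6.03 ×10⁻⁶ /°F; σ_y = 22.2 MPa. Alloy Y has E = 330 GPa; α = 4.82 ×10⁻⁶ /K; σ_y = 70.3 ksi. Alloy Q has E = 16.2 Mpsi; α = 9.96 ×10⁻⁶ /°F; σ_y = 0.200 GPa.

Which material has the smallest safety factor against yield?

alloy S

With everything in SI (GPa, ×10⁻⁶/K, MPa):
  alloy U: E = 64.15, α = 3.35, σ_y = 51.10 → σ = 14.8 MPa, n = 3.45
  alloy S: E = 32.80, α = 10.9, σ_y = 22.20 → σ = 24.5 MPa, n = 0.905
  alloy Y: E = 330.0, α = 4.82, σ_y = 484.7 → σ = 110 MPa, n = 4.42
  alloy Q: E = 111.7, α = 17.9, σ_y = 200.0 → σ = 138 MPa, n = 1.45
The minimum is alloy S at n = 0.905.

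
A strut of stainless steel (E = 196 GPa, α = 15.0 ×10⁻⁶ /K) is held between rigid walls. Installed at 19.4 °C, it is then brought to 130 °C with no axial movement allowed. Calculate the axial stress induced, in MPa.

ΔT = 110.6 K. Constrained thermal stress σ = E·α·ΔT = 196.0×10³ MPa × 15.0×10⁻⁶ × 110.6 = 325 MPa (compressive).

325 MPa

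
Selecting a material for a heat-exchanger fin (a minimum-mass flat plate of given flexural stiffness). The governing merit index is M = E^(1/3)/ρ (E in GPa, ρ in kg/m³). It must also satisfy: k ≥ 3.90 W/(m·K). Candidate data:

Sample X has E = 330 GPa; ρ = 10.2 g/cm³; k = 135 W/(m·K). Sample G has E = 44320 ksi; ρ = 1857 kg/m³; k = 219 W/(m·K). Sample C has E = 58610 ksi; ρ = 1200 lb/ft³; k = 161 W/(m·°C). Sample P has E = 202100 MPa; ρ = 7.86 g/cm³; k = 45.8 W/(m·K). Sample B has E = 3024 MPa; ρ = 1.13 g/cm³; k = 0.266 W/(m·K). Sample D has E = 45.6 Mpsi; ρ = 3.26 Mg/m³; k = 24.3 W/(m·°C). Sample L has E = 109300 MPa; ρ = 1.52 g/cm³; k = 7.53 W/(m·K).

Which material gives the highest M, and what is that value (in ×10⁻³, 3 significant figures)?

Screen on constraints: k ≥ 3.90 W/(m·K). Survivors: sample X, sample G, sample C, sample P, sample D, sample L.
Convert each candidate to consistent units, then evaluate M:
  sample X: E = 330.0 GPa, ρ = 10200 kg/m³
  sample G: E = 305.6 GPa, ρ = 1857 kg/m³
  sample C: E = 404.1 GPa, ρ = 19220 kg/m³
  sample P: E = 202.1 GPa, ρ = 7860 kg/m³
  sample D: E = 314.4 GPa, ρ = 3260 kg/m³
  sample L: E = 109.3 GPa, ρ = 1520 kg/m³
  sample G: M = 3.63×10⁻³
  sample L: M = 3.15×10⁻³
  sample D: M = 2.09×10⁻³
  sample P: M = 0.747×10⁻³
  sample X: M = 0.677×10⁻³
  sample C: M = 0.385×10⁻³
Highest index: sample G.

sample G, M = 3.63×10⁻³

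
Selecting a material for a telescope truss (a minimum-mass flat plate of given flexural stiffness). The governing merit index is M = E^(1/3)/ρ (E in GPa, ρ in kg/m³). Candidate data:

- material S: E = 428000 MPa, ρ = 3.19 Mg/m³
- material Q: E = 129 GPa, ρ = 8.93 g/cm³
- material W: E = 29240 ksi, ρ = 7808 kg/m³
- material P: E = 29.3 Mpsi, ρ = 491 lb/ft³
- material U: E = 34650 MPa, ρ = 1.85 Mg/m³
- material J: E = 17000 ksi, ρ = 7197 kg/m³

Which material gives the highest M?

material S

Putting every candidate on a common basis:
  material S: E = 428.0 GPa, ρ = 3190 kg/m³
  material Q: E = 129.0 GPa, ρ = 8930 kg/m³
  material W: E = 201.6 GPa, ρ = 7808 kg/m³
  material P: E = 202.0 GPa, ρ = 7865 kg/m³
  material U: E = 34.65 GPa, ρ = 1850 kg/m³
  material J: E = 117.2 GPa, ρ = 7197 kg/m³
  material S: M = 2.36×10⁻³
  material U: M = 1.76×10⁻³
  material W: M = 0.751×10⁻³
  material P: M = 0.746×10⁻³
  material J: M = 0.680×10⁻³
  material Q: M = 0.566×10⁻³
Highest index: material S.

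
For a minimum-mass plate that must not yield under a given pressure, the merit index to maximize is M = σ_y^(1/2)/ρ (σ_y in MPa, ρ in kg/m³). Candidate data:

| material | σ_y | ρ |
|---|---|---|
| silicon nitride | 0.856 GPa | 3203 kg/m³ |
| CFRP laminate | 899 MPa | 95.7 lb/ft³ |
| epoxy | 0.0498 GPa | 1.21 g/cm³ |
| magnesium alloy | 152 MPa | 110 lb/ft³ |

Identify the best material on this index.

Putting every candidate on a common basis:
  silicon nitride: σ_y = 856.0 MPa, ρ = 3203 kg/m³
  CFRP laminate: σ_y = 899.0 MPa, ρ = 1533 kg/m³
  epoxy: σ_y = 49.80 MPa, ρ = 1210 kg/m³
  magnesium alloy: σ_y = 152.0 MPa, ρ = 1762 kg/m³
  CFRP laminate: M = 19.6×10⁻³
  silicon nitride: M = 9.13×10⁻³
  magnesium alloy: M = 7.00×10⁻³
  epoxy: M = 5.83×10⁻³
The maximum is for CFRP laminate.

CFRP laminate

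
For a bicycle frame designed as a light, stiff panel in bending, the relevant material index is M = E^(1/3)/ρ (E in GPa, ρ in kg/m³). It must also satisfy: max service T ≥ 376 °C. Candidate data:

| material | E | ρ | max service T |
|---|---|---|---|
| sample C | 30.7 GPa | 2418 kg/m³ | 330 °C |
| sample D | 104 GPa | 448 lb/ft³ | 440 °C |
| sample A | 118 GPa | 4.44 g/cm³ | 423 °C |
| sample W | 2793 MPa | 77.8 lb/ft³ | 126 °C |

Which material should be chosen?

Screen on constraints: max service T ≥ 376 °C. Survivors: sample D, sample A.
Convert each candidate to consistent units, then evaluate M:
  sample D: E = 104.0 GPa, ρ = 7176 kg/m³
  sample A: E = 118.0 GPa, ρ = 4440 kg/m³
  sample A: M = 1.10×10⁻³
  sample D: M = 0.655×10⁻³
Sample A has the largest M.

sample A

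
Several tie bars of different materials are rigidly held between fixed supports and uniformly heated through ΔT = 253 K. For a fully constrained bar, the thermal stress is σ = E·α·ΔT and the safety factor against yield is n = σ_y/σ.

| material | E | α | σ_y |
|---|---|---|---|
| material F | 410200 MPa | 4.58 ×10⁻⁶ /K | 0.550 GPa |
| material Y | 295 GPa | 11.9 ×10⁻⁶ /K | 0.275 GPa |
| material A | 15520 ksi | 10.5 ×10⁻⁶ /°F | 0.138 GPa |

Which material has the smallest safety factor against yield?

material A

In consistent units (E in GPa, α in ×10⁻⁶/K, σ_y in MPa):
  material F: E = 410.2, α = 4.58, σ_y = 550.0 → σ = 475 MPa, n = 1.16
  material Y: E = 295.0, α = 11.9, σ_y = 275.0 → σ = 888 MPa, n = 0.310
  material A: E = 107.0, α = 18.9, σ_y = 138.0 → σ = 512 MPa, n = 0.270
The minimum is material A at n = 0.270.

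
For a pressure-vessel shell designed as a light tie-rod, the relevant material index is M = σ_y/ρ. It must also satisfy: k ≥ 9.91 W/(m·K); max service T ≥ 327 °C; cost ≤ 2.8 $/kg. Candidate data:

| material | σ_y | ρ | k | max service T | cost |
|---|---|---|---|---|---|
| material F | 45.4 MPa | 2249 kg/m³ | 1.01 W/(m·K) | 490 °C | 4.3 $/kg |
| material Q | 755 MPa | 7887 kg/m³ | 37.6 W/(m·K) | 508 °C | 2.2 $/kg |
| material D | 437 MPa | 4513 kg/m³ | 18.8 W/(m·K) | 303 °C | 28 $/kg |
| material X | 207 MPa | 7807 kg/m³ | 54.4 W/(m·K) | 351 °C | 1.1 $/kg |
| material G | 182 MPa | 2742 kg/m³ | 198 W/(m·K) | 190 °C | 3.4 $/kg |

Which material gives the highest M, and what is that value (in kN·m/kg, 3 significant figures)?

material Q, M = 95.7 kN·m/kg

Screen on constraints: k ≥ 9.91 W/(m·K); max service T ≥ 327 °C; cost ≤ 2.8 $/kg. Survivors: material Q, material X.
Evaluate M for each candidate:
  material Q: M = 95.7 kN·m/kg
  material X: M = 26.5 kN·m/kg
Highest index: material Q.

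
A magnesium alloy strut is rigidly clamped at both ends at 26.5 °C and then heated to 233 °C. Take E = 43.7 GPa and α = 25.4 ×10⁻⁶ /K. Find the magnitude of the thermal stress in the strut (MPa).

229 MPa

ΔT = 206.5 K. Constrained thermal stress σ = E·α·ΔT = 43.70×10³ MPa × 25.4×10⁻⁶ × 206.5 = 229 MPa (compressive).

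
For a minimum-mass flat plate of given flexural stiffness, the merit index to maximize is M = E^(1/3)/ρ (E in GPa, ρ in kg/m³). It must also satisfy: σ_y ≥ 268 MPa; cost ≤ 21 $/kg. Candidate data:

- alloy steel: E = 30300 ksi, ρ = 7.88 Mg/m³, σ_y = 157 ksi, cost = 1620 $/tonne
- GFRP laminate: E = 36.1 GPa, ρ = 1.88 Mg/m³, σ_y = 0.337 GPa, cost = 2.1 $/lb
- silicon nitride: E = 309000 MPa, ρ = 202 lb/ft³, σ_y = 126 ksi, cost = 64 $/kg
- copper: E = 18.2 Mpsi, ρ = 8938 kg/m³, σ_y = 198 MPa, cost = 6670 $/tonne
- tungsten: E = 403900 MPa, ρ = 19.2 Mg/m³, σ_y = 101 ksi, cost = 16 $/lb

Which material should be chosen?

Screen on constraints: σ_y ≥ 268 MPa; cost ≤ 21 $/kg. Survivors: alloy steel, GFRP laminate.
Putting every candidate on a common basis:
  alloy steel: E = 208.9 GPa, ρ = 7880 kg/m³
  GFRP laminate: E = 36.10 GPa, ρ = 1880 kg/m³
  GFRP laminate: M = 1.76×10⁻³
  alloy steel: M = 0.753×10⁻³
GFRP laminate has the largest M.

GFRP laminate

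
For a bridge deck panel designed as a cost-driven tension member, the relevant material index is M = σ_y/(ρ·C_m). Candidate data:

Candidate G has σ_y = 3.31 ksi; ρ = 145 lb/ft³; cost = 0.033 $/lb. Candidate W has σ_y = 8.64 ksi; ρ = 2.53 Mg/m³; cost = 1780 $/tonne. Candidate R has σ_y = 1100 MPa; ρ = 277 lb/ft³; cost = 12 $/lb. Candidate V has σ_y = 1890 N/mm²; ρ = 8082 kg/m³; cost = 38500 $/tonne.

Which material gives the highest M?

candidate G

Convert each candidate to consistent units, then evaluate M:
  candidate G: σ_y = 22.82 MPa, ρ = 2323 kg/m³, cost = 0.07275 $/kg
  candidate W: σ_y = 59.57 MPa, ρ = 2530 kg/m³, cost = 1.780 $/kg
  candidate R: σ_y = 1100 MPa, ρ = 4437 kg/m³, cost = 26.46 $/kg
  candidate V: σ_y = 1890 MPa, ρ = 8082 kg/m³, cost = 38.50 $/kg
  candidate G: M = 135 kN·m per $
  candidate W: M = 13.2 kN·m per $
  candidate R: M = 9.37 kN·m per $
  candidate V: M = 6.07 kN·m per $
Highest index: candidate G.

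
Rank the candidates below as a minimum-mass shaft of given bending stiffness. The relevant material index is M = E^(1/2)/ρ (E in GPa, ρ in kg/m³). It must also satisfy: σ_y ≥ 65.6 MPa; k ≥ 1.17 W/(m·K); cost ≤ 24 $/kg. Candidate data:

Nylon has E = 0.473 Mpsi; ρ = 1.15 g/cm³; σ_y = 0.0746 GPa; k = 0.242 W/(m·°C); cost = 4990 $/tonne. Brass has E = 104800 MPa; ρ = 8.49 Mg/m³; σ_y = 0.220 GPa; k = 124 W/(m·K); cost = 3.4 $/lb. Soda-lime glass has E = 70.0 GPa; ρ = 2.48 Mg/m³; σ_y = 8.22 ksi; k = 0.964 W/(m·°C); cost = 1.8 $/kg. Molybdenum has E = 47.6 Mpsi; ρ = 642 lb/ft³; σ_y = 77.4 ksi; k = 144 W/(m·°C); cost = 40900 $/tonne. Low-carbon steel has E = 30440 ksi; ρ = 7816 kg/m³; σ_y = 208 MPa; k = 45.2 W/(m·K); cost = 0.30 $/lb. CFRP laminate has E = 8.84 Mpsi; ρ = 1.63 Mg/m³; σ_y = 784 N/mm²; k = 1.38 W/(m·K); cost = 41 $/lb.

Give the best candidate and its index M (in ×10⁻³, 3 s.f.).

low-carbon steel, M = 1.85×10⁻³

Screen on constraints: σ_y ≥ 65.6 MPa; k ≥ 1.17 W/(m·K); cost ≤ 24 $/kg. Survivors: brass, low-carbon steel.
Putting every candidate on a common basis:
  brass: E = 104.8 GPa, ρ = 8490 kg/m³
  low-carbon steel: E = 209.9 GPa, ρ = 7816 kg/m³
  low-carbon steel: M = 1.85×10⁻³
  brass: M = 1.21×10⁻³
Highest index: low-carbon steel.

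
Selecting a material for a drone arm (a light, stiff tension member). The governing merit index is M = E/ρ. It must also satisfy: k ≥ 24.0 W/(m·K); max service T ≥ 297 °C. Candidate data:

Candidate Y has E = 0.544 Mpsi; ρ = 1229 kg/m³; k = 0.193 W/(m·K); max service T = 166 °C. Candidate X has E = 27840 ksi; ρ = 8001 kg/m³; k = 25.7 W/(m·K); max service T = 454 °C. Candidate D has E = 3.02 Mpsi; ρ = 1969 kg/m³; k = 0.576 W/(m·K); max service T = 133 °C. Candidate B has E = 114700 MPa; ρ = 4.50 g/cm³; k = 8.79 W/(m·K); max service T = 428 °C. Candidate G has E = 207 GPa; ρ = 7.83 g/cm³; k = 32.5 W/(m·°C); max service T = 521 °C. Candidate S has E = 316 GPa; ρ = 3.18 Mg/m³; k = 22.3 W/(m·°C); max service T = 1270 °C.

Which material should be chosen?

Screen on constraints: k ≥ 24.0 W/(m·K); max service T ≥ 297 °C. Survivors: candidate X, candidate G.
In SI units:
  candidate X: E = 192.0 GPa, ρ = 8001 kg/m³
  candidate G: E = 207.0 GPa, ρ = 7830 kg/m³
  candidate G: M = 26.4 MN·m/kg
  candidate X: M = 24.0 MN·m/kg
Highest index: candidate G.

candidate G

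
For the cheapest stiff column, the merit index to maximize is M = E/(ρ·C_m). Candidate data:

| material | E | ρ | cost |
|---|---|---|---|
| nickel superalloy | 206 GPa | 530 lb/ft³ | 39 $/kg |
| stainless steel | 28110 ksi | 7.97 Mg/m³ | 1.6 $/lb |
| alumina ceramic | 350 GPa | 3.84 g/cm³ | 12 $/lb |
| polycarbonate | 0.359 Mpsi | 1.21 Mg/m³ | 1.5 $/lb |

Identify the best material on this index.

stainless steel

After converting to SI:
  nickel superalloy: E = 206.0 GPa, ρ = 8490 kg/m³, cost = 39.00 $/kg
  stainless steel: E = 193.8 GPa, ρ = 7970 kg/m³, cost = 3.527 $/kg
  alumina ceramic: E = 350.0 GPa, ρ = 3840 kg/m³, cost = 26.46 $/kg
  polycarbonate: E = 2.475 GPa, ρ = 1210 kg/m³, cost = 3.307 $/kg
  stainless steel: M = 6.89 MN·m per $
  alumina ceramic: M = 3.45 MN·m per $
  nickel superalloy: M = 0.622 MN·m per $
  polycarbonate: M = 0.619 MN·m per $
Stainless steel ranks first.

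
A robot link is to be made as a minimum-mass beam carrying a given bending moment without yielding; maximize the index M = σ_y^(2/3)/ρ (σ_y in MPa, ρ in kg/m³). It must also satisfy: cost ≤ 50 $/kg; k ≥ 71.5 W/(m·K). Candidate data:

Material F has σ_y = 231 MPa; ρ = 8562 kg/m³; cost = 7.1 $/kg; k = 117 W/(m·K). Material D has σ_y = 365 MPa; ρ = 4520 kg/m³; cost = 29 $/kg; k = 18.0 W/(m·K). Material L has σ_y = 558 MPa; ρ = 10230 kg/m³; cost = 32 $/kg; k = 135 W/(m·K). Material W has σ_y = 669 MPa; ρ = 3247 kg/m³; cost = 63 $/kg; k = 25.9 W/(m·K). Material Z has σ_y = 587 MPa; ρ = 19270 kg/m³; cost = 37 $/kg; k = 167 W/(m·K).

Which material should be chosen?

material L

Screen on constraints: cost ≤ 50 $/kg; k ≥ 71.5 W/(m·K). Survivors: material F, material L, material Z.
Computing M directly (units already consistent):
  material L: M = 6.63×10⁻³
  material F: M = 4.40×10⁻³
  material Z: M = 3.64×10⁻³
The maximum is for material L.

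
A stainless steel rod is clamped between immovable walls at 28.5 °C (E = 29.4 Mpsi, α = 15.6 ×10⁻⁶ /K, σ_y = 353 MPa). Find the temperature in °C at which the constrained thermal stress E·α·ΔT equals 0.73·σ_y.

110 °C

E = 29.4 Mpsi = 202.7 GPa.
E·α·ΔT = 257.7 MPa ⇒ ΔT = 257.7 / (202.7×10³ × 15.6×10⁻⁶) = 81.49 K.
T = 28.5 + 81.49 = 110.0 °C.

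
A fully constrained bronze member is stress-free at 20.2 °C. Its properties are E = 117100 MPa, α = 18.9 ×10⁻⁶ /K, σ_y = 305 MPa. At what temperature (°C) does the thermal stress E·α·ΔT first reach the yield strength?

E = 117100 MPa = 117.1 GPa.
E·α·ΔT = 305.0 MPa ⇒ ΔT = 305.0 / (117.1×10³ × 18.9×10⁻⁶) = 137.8 K.
T = 20.2 + 137.8 = 158.0 °C.

158 °C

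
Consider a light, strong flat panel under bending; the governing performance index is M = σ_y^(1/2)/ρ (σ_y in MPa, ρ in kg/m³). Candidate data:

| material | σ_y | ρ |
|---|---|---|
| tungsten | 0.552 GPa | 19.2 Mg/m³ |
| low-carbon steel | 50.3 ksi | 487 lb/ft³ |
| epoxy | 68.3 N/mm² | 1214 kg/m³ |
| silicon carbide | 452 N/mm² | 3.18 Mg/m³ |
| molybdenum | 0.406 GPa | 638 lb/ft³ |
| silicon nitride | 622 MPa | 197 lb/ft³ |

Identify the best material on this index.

silicon nitride

After converting to SI:
  tungsten: σ_y = 552.0 MPa, ρ = 19200 kg/m³
  low-carbon steel: σ_y = 346.8 MPa, ρ = 7801 kg/m³
  epoxy: σ_y = 68.30 MPa, ρ = 1214 kg/m³
  silicon carbide: σ_y = 452.0 MPa, ρ = 3180 kg/m³
  molybdenum: σ_y = 406.0 MPa, ρ = 10220 kg/m³
  silicon nitride: σ_y = 622.0 MPa, ρ = 3156 kg/m³
  silicon nitride: M = 7.90×10⁻³
  epoxy: M = 6.81×10⁻³
  silicon carbide: M = 6.69×10⁻³
  low-carbon steel: M = 2.39×10⁻³
  molybdenum: M = 1.97×10⁻³
  tungsten: M = 1.22×10⁻³
Highest index: silicon nitride.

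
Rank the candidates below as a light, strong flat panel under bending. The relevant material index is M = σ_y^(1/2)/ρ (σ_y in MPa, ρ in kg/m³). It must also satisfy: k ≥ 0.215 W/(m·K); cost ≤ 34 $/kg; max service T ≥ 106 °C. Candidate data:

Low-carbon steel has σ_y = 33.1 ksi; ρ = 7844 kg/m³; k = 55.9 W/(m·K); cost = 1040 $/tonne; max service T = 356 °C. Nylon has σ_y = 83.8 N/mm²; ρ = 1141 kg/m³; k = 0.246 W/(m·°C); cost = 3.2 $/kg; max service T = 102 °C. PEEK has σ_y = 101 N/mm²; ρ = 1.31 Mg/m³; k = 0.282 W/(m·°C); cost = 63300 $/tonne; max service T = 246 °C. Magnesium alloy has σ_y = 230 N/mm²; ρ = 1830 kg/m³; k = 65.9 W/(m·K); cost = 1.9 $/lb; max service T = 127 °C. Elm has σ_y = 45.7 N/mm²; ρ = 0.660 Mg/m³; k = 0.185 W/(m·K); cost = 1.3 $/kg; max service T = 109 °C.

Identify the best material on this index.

Screen on constraints: k ≥ 0.215 W/(m·K); cost ≤ 34 $/kg; max service T ≥ 106 °C. Survivors: low-carbon steel, magnesium alloy.
Putting every candidate on a common basis:
  low-carbon steel: σ_y = 228.2 MPa, ρ = 7844 kg/m³
  magnesium alloy: σ_y = 230.0 MPa, ρ = 1830 kg/m³
  magnesium alloy: M = 8.29×10⁻³
  low-carbon steel: M = 1.93×10⁻³
Highest index: magnesium alloy.

magnesium alloy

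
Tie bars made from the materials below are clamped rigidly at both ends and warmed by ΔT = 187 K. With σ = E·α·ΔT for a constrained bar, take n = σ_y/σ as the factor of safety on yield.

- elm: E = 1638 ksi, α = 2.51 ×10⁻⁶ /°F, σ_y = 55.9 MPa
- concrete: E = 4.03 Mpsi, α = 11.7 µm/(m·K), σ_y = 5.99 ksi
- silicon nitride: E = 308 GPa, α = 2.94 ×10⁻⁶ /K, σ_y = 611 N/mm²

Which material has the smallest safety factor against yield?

Per material, after unit conversion:
  elm: E = 11.29, α = 4.52, σ_y = 55.90 → σ = 9.54 MPa, n = 5.86
  concrete: E = 27.79, α = 11.7, σ_y = 41.30 → σ = 60.8 MPa, n = 0.679
  silicon nitride: E = 308.0, α = 2.94, σ_y = 611.0 → σ = 169 MPa, n = 3.61
The minimum is concrete at n = 0.679.

concrete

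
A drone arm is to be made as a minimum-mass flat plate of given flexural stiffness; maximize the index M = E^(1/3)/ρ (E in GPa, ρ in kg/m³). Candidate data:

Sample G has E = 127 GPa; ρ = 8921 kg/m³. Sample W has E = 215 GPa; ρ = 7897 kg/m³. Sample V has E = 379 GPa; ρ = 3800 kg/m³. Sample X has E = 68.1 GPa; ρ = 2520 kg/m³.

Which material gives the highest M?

sample V

Computing M directly (units already consistent):
  sample V: M = 1.90×10⁻³
  sample X: M = 1.62×10⁻³
  sample W: M = 0.759×10⁻³
  sample G: M = 0.563×10⁻³
The maximum is for sample V.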